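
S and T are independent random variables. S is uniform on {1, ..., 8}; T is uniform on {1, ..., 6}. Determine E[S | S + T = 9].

11/2

P(S + T = 9) = 1/8.
Summing S·P(x,y) over outcomes with S + T = 9 gives 11/16.
E[S | S + T = 9] = (11/16) / (1/8) = 11/2.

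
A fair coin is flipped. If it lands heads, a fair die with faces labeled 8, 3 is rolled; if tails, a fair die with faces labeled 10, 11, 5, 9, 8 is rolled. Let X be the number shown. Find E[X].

141/20

E[X | heads] = (8+3)/2 = 11/2.
E[X | tails] = (10+11+5+9+8)/5 = 43/5.
By the law of total expectation,
E[X] = (1/2)·(11/2) + (1/2)·(43/5) = 141/20.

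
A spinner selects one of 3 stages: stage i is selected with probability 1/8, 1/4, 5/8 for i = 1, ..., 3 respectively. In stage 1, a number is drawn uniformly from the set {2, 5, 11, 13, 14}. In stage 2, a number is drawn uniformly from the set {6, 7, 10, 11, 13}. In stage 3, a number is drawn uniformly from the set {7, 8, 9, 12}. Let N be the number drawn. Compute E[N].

91/10

E[N | stage 1] = (2+5+11+13+14)/5 = 9.
E[N | stage 2] = (6+7+10+11+13)/5 = 47/5.
E[N | stage 3] = (7+8+9+12)/4 = 9.
E[N] = (1/8)·(9) + (1/4)·(47/5) + (5/8)·(9) = 91/10.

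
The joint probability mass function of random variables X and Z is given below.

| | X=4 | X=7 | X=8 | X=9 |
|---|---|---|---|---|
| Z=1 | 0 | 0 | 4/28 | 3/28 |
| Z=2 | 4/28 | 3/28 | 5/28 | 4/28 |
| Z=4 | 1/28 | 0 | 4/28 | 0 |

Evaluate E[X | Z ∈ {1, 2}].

172/23

P(Z ∈ {1, 2}) = 23/28.
Σ X·P over the event = 4·(4/28) + 7·(3/28) + 8·(4/28) + 8·(5/28) + 9·(3/28) + 9·(4/28) = 43/7.
E[X | Z ∈ {1, 2}] = (43/7) / (23/28) = 172/23.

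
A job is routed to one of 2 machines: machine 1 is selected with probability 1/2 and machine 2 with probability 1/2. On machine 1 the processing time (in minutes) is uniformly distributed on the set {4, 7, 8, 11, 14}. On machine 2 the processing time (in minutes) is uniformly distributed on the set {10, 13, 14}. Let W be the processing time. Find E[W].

317/30

E[W | machine 1] = (4+7+8+11+14)/5 = 44/5.
E[W | machine 2] = (10+13+14)/3 = 37/3.
E[W] = (1/2)·(44/5) + (1/2)·(37/3) = 317/30.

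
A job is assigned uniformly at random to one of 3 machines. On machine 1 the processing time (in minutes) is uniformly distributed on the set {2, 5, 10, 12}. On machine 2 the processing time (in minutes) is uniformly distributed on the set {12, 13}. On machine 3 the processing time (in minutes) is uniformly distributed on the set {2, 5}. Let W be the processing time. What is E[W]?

31/4

E[W | machine 1] = (2+5+10+12)/4 = 29/4.
E[W | machine 2] = (12+13)/2 = 25/2.
E[W | machine 3] = (2+5)/2 = 7/2.
E[W] = (1/3)·(29/4) + (1/3)·(25/2) + (1/3)·(7/2) = 31/4.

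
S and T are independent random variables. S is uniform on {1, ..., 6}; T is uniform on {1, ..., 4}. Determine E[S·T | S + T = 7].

10

Outcomes with S + T = 7: (3,4), (4,3), (5,2), (6,1), each with probability 1/24.
E[S·T | S + T = 7] = (12 + 12 + 10 + 6) / 4 = 10.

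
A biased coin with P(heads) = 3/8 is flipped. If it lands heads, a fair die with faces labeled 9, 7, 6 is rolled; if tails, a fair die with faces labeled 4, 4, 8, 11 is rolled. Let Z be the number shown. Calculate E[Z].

223/32

E[Z | heads] = (9+7+6)/3 = 22/3.
E[Z | tails] = (4+4+8+11)/4 = 27/4.
E[Z] = (3/8)·(22/3) + (5/8)·(27/4) = 223/32.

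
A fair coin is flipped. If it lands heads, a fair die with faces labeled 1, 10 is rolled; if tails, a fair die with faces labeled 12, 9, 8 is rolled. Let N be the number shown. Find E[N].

91/12

E[N | heads] = (1+10)/2 = 11/2.
E[N | tails] = (12+9+8)/3 = 29/3.
By the law of total expectation,
E[N] = (1/2)·(11/2) + (1/2)·(29/3) = 91/12.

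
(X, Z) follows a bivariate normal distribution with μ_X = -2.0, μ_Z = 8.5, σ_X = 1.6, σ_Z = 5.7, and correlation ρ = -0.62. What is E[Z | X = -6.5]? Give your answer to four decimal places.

18.4394

For a bivariate normal, E[Z | X=x] = μ_Z + ρ·(σ_Z/σ_X)·(x − μ_X).
E[Z | X=-6.5] = 8.5 + (-0.62)·(5.7/1.6)·(-6.5 − (-2.0)) = 8.5 + (-2.20875)·(-4.5) = 18.4394.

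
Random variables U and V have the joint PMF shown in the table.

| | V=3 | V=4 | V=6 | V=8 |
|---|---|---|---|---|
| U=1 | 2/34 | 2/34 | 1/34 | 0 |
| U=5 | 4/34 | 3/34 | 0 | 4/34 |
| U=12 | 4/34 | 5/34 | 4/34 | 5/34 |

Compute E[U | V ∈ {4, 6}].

42/5

P(V ∈ {4, 6}) = 15/34.
Σ U·P over the event = 1·(2/34) + 1·(1/34) + 5·(3/34) + 12·(5/34) + 12·(4/34) = 63/17.
E[U | V ∈ {4, 6}] = (63/17) / (15/34) = 42/5.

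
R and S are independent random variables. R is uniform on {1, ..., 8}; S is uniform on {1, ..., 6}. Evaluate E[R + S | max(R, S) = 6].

P(max(R, S) = 6) = 11/48.
Summing (R+S)·P(x,y) over outcomes with max(R, S) = 6 gives 17/8.
E[R + S | max(R, S) = 6] = (17/8) / (11/48) = 102/11.

102/11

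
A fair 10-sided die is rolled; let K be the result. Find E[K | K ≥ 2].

6

Given K ≥ 2, K is equally likely to be any of {2, 3, 4, 5, 6, 7, 8, 9, 10}.
E[K | K ≥ 2] = (2 + 3 + 4 + 5 + 6 + 7 + 8 + 9 + 10) / 9 = 6.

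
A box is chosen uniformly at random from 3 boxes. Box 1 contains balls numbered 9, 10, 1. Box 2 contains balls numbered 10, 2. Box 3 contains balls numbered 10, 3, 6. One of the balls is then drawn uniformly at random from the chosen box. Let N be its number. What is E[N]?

E[N | box 1] = (9+10+1)/3 = 20/3.
E[N | box 2] = (10+2)/2 = 6.
E[N | box 3] = (10+3+6)/3 = 19/3.
E[N] = (1/3)·(20/3) + (1/3)·(6) + (1/3)·(19/3) = 19/3.

19/3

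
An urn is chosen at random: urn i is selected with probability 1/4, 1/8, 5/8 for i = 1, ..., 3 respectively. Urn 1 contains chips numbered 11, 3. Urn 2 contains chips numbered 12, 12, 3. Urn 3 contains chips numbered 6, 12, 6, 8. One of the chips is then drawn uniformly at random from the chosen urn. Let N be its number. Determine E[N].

63/8

E[N | urn 1] = (11+3)/2 = 7.
E[N | urn 2] = (12+12+3)/3 = 9.
E[N | urn 3] = (6+12+6+8)/4 = 8.
E[N] = (1/4)·(7) + (1/8)·(9) + (5/8)·(8) = 63/8.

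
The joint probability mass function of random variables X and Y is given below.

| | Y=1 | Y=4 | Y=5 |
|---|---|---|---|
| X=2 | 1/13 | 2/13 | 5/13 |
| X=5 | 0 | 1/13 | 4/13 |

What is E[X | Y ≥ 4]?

P(Y ≥ 4) = 12/13.
Σ X·P over the event = 2·(2/13) + 2·(5/13) + 5·(1/13) + 5·(4/13) = 3.
E[X | Y ≥ 4] = (3) / (12/13) = 13/4.

13/4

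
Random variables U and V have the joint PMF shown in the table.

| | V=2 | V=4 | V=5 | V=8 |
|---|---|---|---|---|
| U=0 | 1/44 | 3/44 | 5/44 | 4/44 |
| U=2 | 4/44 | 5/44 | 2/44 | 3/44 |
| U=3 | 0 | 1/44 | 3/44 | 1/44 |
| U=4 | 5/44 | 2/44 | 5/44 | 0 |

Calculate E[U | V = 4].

P(V = 4) = 1/4.
Σ U·P over the event = 0·(3/44) + 2·(5/44) + 3·(1/44) + 4·(2/44) = 21/44.
E[U | V = 4] = (21/44) / (1/4) = 21/11.

21/11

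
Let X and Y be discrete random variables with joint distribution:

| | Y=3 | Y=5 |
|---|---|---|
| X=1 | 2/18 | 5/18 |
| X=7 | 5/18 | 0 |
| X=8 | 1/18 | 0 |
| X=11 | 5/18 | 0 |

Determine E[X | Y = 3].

P(Y = 3) = 13/18.
Σ X·P over the event = 1·(2/18) + 7·(5/18) + 8·(1/18) + 11·(5/18) = 50/9.
E[X | Y = 3] = (50/9) / (13/18) = 100/13.

100/13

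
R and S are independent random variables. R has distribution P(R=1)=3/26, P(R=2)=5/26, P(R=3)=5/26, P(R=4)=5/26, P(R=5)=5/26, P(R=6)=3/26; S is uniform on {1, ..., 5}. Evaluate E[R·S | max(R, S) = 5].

P(max(R, S) = 5) = 43/130.
Summing RS·P(x,y) over outcomes with max(R, S) = 5 gives 123/26.
E[R·S | max(R, S) = 5] = (123/26) / (43/130) = 615/43.

615/43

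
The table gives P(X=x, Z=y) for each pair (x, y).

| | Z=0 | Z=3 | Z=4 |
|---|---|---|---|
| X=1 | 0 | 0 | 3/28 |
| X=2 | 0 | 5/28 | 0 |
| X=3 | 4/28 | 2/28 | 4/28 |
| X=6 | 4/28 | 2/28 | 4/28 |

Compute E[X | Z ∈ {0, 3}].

P(Z ∈ {0, 3}) = 17/28.
Summing X·P(X=x,Z=y) over the conditioning event gives 16/7.
E[X | Z ∈ {0, 3}] = (16/7) / (17/28) = 64/17.

64/17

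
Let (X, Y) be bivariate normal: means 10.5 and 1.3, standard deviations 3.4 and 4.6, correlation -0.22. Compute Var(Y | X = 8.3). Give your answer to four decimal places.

The conditional variance in a bivariate normal is σ_Y²(1 − ρ²), independent of x.
Var(Y | X=8.3) = (4.6)²·(1 − (-0.22)²) = 21.16·0.9516 = 20.1359.

20.1359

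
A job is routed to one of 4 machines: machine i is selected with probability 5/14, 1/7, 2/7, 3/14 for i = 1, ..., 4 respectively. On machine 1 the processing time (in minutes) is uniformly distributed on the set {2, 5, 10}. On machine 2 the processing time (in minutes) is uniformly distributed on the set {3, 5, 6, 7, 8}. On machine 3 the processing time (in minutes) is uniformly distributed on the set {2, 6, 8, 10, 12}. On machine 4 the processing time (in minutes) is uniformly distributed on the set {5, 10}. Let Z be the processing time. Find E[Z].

E[Z | machine 1] = (2+5+10)/3 = 17/3.
E[Z | machine 2] = (3+5+6+7+8)/5 = 29/5.
E[Z | machine 3] = (2+6+8+10+12)/5 = 38/5.
E[Z | machine 4] = (5+10)/2 = 15/2.
E[Z] = (5/14)·(17/3) + (1/7)·(29/5) + (2/7)·(38/5) + (3/14)·(15/2) = 557/84.

557/84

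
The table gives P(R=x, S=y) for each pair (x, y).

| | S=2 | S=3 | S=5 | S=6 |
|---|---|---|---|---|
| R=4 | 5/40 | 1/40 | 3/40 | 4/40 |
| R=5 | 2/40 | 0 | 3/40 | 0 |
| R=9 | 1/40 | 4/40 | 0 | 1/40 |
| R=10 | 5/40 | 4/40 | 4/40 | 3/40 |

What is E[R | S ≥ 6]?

P(S ≥ 6) = 1/5.
Σ R·P over the event = 4·(4/40) + 9·(1/40) + 10·(3/40) = 11/8.
E[R | S ≥ 6] = (11/8) / (1/5) = 55/8.

55/8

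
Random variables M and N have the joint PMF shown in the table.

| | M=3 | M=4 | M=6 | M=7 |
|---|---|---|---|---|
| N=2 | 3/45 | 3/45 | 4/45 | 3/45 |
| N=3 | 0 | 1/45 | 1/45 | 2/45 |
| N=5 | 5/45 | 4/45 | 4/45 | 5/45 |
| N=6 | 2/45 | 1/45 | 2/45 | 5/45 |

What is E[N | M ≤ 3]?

P(M ≤ 3) = 2/9.
Σ N·P over the event = 2·(3/45) + 5·(5/45) + 6·(2/45) = 43/45.
E[N | M ≤ 3] = (43/45) / (2/9) = 43/10.

43/10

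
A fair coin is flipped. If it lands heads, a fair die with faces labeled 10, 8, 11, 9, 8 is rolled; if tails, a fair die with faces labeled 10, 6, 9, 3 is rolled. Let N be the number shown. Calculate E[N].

E[N | heads] = (10+8+11+9+8)/5 = 46/5.
E[N | tails] = (10+6+9+3)/4 = 7.
By the law of total expectation,
E[N] = (1/2)·(46/5) + (1/2)·(7) = 81/10.

81/10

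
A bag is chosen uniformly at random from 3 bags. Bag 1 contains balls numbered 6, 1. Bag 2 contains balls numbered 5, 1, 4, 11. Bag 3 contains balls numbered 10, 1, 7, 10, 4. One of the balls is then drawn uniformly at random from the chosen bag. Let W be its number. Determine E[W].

101/20

E[W | bag 1] = (6+1)/2 = 7/2.
E[W | bag 2] = (5+1+4+11)/4 = 21/4.
E[W | bag 3] = (10+1+7+10+4)/5 = 32/5.
By the law of total expectation,
E[W] = (1/3)·(7/2) + (1/3)·(21/4) + (1/3)·(32/5) = 101/20.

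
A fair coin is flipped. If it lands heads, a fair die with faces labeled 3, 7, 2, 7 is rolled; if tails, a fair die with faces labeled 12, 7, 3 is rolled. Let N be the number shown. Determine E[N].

145/24

E[N | heads] = (3+7+2+7)/4 = 19/4.
E[N | tails] = (12+7+3)/3 = 22/3.
E[N] = (1/2)·(19/4) + (1/2)·(22/3) = 145/24.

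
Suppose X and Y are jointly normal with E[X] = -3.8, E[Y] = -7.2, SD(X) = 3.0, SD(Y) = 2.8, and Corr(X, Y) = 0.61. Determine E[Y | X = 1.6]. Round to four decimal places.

-4.1256

For a bivariate normal, E[Y | X=x] = μ_Y + ρ·(σ_Y/σ_X)·(x − μ_X).
E[Y | X=1.6] = -7.2 + (0.61)·(2.8/3.0)·(1.6 − (-3.8)) = -7.2 + (0.56933)·(5.4) = -4.1256.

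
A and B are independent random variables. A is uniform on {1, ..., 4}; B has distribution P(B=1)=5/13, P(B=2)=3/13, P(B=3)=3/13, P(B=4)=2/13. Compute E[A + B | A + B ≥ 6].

P(A + B ≥ 6) = 15/52.
Summing (A+B)·P(x,y) over outcomes with A + B ≥ 6 gives 99/52.
E[A + B | A + B ≥ 6] = (99/52) / (15/52) = 33/5.

33/5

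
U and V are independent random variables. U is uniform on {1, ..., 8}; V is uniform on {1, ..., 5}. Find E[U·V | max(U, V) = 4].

64/7

Outcomes with max(U, V) = 4: (1,4), (2,4), (3,4), (4,1), (4,2), (4,3), (4,4), each with probability 1/40.
E[U·V | max(U, V) = 4] = (4 + 8 + 12 + 4 + 8 + 12 + 16) / 7 = 64/7.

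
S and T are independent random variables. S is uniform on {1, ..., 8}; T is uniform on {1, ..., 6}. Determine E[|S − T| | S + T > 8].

8/3

P(S + T > 8) = 7/16.
Summing |S−T|·P(x,y) over outcomes with S + T > 8 gives 7/6.
E[|S − T| | S + T > 8] = (7/6) / (7/16) = 8/3.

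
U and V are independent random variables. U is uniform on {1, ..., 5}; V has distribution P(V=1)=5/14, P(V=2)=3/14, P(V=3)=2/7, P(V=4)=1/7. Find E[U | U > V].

152/39

P(U > V) = 39/70.
Summing U·P(x,y) over outcomes with U > V gives 76/35.
E[U | U > V] = (76/35) / (39/70) = 152/39.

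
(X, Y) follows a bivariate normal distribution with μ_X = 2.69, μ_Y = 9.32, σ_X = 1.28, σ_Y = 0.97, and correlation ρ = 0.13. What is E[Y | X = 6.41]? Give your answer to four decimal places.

9.6865

For a bivariate normal, E[Y | X=x] = μ_Y + ρ·(σ_Y/σ_X)·(x − μ_X).
E[Y | X=6.41] = 9.32 + (0.13)·(0.97/1.28)·(6.41 − (2.69)) = 9.32 + (0.098516)·(3.72) = 9.6865.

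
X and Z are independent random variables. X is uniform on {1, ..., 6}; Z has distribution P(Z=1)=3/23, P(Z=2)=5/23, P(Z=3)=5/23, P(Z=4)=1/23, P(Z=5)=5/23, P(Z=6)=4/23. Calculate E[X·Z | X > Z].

659/57

P(X > Z) = 19/46.
Summing XZ·P(x,y) over outcomes with X > Z gives 659/138.
E[X·Z | X > Z] = (659/138) / (19/46) = 659/57.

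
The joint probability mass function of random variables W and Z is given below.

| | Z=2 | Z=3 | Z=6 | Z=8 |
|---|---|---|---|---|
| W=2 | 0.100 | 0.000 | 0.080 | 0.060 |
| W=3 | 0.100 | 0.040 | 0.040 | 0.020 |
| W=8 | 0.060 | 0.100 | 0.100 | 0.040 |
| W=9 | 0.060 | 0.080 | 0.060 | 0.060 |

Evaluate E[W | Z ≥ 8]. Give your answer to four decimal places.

5.7778

P(Z ≥ 8) = 0.180.
Summing W·P(W=x,Z=y) over the conditioning event gives 1.040.
E[W | Z ≥ 8] = (1.040) / (0.180) = 5.7778.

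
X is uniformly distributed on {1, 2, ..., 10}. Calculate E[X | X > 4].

Given X > 4, X is equally likely to be any of {5, 6, 7, 8, 9, 10}.
E[X | X > 4] = (5 + 6 + 7 + 8 + 9 + 10) / 6 = 15/2.

15/2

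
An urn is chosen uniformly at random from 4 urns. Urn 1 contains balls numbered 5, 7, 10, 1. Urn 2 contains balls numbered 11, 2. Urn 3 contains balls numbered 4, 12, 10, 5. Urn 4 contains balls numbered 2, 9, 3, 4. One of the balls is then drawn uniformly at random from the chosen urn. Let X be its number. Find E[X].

49/8

E[X | urn 1] = (5+7+10+1)/4 = 23/4.
E[X | urn 2] = (11+2)/2 = 13/2.
E[X | urn 3] = (4+12+10+5)/4 = 31/4.
E[X | urn 4] = (2+9+3+4)/4 = 9/2.
By the law of total expectation,
E[X] = (1/4)·(23/4) + (1/4)·(13/2) + (1/4)·(31/4) + (1/4)·(9/2) = 49/8.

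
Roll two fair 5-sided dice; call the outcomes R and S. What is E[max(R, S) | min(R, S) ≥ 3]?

40/9

Outcomes with min(R, S) ≥ 3: (3,3), (3,4), (3,5), (4,3), (4,4), (4,5), (5,3), (5,4), (5,5), each with probability 1/25.
E[max(R, S) | min(R, S) ≥ 3] = (3 + 4 + 5 + 4 + 4 + 5 + 5 + 5 + 5) / 9 = 40/9.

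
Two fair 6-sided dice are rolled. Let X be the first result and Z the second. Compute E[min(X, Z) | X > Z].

7/3

P(X > Z) = 5/12.
Summing min(X,Z)·P(x,y) over outcomes with X > Z gives 35/36.
E[min(X, Z) | X > Z] = (35/36) / (5/12) = 7/3.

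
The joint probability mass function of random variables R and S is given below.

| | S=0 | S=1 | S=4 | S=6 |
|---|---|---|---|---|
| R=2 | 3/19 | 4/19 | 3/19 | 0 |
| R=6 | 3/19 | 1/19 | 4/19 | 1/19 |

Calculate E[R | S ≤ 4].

P(S ≤ 4) = 18/19.
Σ R·P over the event = 2·(3/19) + 2·(4/19) + 2·(3/19) + 6·(3/19) + 6·(1/19) + 6·(4/19) = 68/19.
E[R | S ≤ 4] = (68/19) / (18/19) = 34/9.

34/9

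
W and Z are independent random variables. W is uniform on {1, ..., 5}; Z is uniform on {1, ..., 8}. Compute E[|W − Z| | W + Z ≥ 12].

3

Outcomes with W + Z ≥ 12: (4,8), (5,7), (5,8), each with probability 1/40.
E[|W − Z| | W + Z ≥ 12] = (4 + 2 + 3) / 3 = 3.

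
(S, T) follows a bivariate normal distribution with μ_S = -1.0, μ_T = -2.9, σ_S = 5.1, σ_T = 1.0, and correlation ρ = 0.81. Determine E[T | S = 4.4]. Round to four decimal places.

For a bivariate normal, E[T | S=x] = μ_T + ρ·(σ_T/σ_S)·(x − μ_S).
E[T | S=4.4] = -2.9 + (0.81)·(1.0/5.1)·(4.4 − (-1.0)) = -2.9 + (0.15882)·(5.4) = -2.0424.

-2.0424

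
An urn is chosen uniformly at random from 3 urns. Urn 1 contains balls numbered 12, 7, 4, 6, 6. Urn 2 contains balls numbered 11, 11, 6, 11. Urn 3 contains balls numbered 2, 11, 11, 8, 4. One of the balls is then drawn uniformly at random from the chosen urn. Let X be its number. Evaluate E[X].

E[X | urn 1] = (12+7+4+6+6)/5 = 7.
E[X | urn 2] = (11+11+6+11)/4 = 39/4.
E[X | urn 3] = (2+11+11+8+4)/5 = 36/5.
By the law of total expectation,
E[X] = (1/3)·(7) + (1/3)·(39/4) + (1/3)·(36/5) = 479/60.

479/60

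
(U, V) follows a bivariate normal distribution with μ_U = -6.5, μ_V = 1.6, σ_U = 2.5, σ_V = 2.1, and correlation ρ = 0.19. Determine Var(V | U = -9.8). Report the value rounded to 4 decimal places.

4.2508

The conditional variance in a bivariate normal is σ_V²(1 − ρ²), independent of x.
Var(V | U=-9.8) = (2.1)²·(1 − (0.19)²) = 4.41·0.9639 = 4.2508.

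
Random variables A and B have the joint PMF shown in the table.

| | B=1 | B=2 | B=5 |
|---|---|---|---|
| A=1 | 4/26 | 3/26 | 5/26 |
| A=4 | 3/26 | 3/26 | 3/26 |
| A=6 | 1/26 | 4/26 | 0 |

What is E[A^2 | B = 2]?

39/2

P(B = 2) = 5/13.
Σ A^2·P over the event = 1·(3/26) + 16·(3/26) + 36·(4/26) = 15/2.
E[A^2 | B = 2] = (15/2) / (5/13) = 39/2.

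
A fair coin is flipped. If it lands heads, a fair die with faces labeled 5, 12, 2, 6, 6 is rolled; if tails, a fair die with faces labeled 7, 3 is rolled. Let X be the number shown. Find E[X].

28/5

E[X | heads] = (5+12+2+6+6)/5 = 31/5.
E[X | tails] = (7+3)/2 = 5.
By the law of total expectation,
E[X] = (1/2)·(31/5) + (1/2)·(5) = 28/5.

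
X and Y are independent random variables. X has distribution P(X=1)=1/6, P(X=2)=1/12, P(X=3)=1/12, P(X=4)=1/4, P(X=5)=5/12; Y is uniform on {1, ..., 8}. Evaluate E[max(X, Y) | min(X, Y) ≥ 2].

P(min(X, Y) ≥ 2) = 35/48.
Summing max(X,Y)·P(x,y) over outcomes with min(X, Y) ≥ 2 gives 65/16.
E[max(X, Y) | min(X, Y) ≥ 2] = (65/16) / (35/48) = 39/7.

39/7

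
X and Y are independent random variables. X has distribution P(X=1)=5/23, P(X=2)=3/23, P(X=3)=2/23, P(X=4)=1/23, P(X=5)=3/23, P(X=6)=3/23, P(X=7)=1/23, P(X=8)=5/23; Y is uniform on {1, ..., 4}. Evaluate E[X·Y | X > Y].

424/29

P(X > Y) = 29/46.
Summing XY·P(x,y) over outcomes with X > Y gives 212/23.
E[X·Y | X > Y] = (212/23) / (29/46) = 424/29.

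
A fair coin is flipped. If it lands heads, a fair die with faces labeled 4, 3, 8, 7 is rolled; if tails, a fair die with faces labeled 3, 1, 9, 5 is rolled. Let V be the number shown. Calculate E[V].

E[V | heads] = (4+3+8+7)/4 = 11/2.
E[V | tails] = (3+1+9+5)/4 = 9/2.
By the law of total expectation,
E[V] = (1/2)·(11/2) + (1/2)·(9/2) = 5.

5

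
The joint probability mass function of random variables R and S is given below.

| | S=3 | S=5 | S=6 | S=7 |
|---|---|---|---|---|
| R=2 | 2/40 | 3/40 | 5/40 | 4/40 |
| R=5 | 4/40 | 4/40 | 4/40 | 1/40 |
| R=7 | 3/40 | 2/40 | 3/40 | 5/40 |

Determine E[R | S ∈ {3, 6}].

32/7

P(S ∈ {3, 6}) = 21/40.
Σ R·P over the event = 2·(2/40) + 2·(5/40) + 5·(4/40) + 5·(4/40) + 7·(3/40) + 7·(3/40) = 12/5.
E[R | S ∈ {3, 6}] = (12/5) / (21/40) = 32/7.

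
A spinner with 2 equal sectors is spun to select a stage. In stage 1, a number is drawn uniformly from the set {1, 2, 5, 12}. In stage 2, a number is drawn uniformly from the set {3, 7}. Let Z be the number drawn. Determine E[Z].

E[Z | stage 1] = (1+2+5+12)/4 = 5.
E[Z | stage 2] = (3+7)/2 = 5.
By the law of total expectation,
E[Z] = (1/2)·(5) + (1/2)·(5) = 5.

5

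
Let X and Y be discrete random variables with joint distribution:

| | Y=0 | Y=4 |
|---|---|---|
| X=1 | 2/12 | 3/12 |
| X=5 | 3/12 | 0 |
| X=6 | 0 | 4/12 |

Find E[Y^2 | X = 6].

P(X = 6) = 1/3.
Σ Y^2·P over the event = 16·(4/12) = 16/3.
E[Y^2 | X = 6] = (16/3) / (1/3) = 16.

16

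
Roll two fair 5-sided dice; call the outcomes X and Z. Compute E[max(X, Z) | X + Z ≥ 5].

P(X + Z ≥ 5) = 19/25.
Summing max(X,Z)·P(x,y) over outcomes with X + Z ≥ 5 gives 82/25.
E[max(X, Z) | X + Z ≥ 5] = (82/25) / (19/25) = 82/19.

82/19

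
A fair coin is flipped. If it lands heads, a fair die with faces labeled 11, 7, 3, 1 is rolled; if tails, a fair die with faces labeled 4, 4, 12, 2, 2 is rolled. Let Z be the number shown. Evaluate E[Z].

E[Z | heads] = (11+7+3+1)/4 = 11/2.
E[Z | tails] = (4+4+12+2+2)/5 = 24/5.
By the law of total expectation,
E[Z] = (1/2)·(11/2) + (1/2)·(24/5) = 103/20.

103/20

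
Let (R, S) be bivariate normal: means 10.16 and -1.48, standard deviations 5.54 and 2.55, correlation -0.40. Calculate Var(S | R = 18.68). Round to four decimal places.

5.4621

For a bivariate normal, Var(S | R=x) = σ_S²(1 − ρ²).
Var(S | R=18.68) = (2.55)²·(1 − (-0.40)²) = 6.5025·0.84 = 5.4621.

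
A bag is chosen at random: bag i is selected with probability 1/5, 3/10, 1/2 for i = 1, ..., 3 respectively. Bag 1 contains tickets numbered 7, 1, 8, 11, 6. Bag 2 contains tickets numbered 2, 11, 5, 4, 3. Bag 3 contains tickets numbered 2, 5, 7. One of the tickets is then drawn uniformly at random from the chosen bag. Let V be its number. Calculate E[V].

E[V | bag 1] = (7+1+8+11+6)/5 = 33/5.
E[V | bag 2] = (2+11+5+4+3)/5 = 5.
E[V | bag 3] = (2+5+7)/3 = 14/3.
E[V] = (1/5)·(33/5) + (3/10)·(5) + (1/2)·(14/3) = 773/150.

773/150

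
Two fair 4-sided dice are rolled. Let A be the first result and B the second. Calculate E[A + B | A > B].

Outcomes with A > B: (2,1), (3,1), (3,2), (4,1), (4,2), (4,3), each with probability 1/16.
E[A + B | A > B] = (3 + 4 + 5 + 5 + 6 + 7) / 6 = 5.

5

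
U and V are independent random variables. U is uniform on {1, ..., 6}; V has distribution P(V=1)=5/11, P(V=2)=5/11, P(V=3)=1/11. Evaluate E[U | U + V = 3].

P(U + V = 3) = 5/33.
Summing U·P(x,y) over outcomes with U + V = 3 gives 5/22.
E[U | U + V = 3] = (5/22) / (5/33) = 3/2.

3/2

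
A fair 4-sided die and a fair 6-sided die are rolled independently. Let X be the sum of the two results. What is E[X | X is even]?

6

P(X is even) = 1/2.
Σ over the event: 2·1/24 + 4·1/8 + 6·1/6 + 8·1/8 + 10·1/24 = 3.
E[X | X is even] = (3) / (1/2) = 6.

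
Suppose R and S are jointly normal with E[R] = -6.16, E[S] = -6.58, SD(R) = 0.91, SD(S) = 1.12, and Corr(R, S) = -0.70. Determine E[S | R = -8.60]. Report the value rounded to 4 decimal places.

For a bivariate normal, E[S | R=x] = μ_S + ρ·(σ_S/σ_R)·(x − μ_R).
E[S | R=-8.60] = -6.58 + (-0.70)·(1.12/0.91)·(-8.60 − (-6.16)) = -6.58 + (-0.86154)·(-2.44) = -4.4778.

-4.4778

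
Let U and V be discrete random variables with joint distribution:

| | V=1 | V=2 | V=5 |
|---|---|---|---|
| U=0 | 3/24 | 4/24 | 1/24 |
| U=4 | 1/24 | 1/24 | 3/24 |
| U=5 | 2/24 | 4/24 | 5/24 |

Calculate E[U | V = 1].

7/3

P(V = 1) = 1/4.
Σ U·P over the event = 0·(3/24) + 4·(1/24) + 5·(2/24) = 7/12.
E[U | V = 1] = (7/12) / (1/4) = 7/3.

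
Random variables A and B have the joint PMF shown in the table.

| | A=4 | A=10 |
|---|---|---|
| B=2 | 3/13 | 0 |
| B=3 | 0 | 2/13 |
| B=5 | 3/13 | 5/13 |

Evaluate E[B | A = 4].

7/2

P(A = 4) = 6/13.
Summing B·P(A=x,B=y) over the conditioning event gives 21/13.
E[B | A = 4] = (21/13) / (6/13) = 7/2.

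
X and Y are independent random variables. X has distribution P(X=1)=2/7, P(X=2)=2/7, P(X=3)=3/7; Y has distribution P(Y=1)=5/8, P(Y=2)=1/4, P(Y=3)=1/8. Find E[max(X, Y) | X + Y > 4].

3

P(X + Y > 4) = 11/56.
Summing max(X,Y)·P(x,y) over outcomes with X + Y > 4 gives 33/56.
E[max(X, Y) | X + Y > 4] = (33/56) / (11/56) = 3.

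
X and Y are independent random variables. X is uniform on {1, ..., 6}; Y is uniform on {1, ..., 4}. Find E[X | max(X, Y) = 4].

Outcomes with max(X, Y) = 4: (1,4), (2,4), (3,4), (4,1), (4,2), (4,3), (4,4), each with probability 1/24.
E[X | max(X, Y) = 4] = (1 + 2 + 3 + 4 + 4 + 4 + 4) / 7 = 22/7.

22/7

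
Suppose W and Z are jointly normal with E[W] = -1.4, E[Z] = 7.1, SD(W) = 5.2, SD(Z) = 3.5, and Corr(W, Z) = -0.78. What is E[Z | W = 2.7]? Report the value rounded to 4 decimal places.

For a bivariate normal, E[Z | W=x] = μ_Z + ρ·(σ_Z/σ_W)·(x − μ_W).
E[Z | W=2.7] = 7.1 + (-0.78)·(3.5/5.2)·(2.7 − (-1.4)) = 7.1 + (-0.525)·(4.1) = 4.9475.

4.9475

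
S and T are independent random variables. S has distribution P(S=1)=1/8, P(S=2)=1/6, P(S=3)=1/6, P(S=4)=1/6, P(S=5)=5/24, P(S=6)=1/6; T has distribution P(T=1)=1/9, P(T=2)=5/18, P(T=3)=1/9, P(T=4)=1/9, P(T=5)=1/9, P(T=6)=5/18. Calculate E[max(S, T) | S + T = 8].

P(S + T = 8) = 11/72.
Summing max(S,T)·P(x,y) over outcomes with S + T = 8 gives 181/216.
E[max(S, T) | S + T = 8] = (181/216) / (11/72) = 181/33.

181/33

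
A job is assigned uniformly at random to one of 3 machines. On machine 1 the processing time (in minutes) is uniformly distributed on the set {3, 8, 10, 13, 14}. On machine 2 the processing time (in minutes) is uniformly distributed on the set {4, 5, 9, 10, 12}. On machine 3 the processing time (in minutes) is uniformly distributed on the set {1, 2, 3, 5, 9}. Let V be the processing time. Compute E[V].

E[V | machine 1] = (3+8+10+13+14)/5 = 48/5.
E[V | machine 2] = (4+5+9+10+12)/5 = 8.
E[V | machine 3] = (1+2+3+5+9)/5 = 4.
By the law of total expectation,
E[V] = (1/3)·(48/5) + (1/3)·(8) + (1/3)·(4) = 36/5.

36/5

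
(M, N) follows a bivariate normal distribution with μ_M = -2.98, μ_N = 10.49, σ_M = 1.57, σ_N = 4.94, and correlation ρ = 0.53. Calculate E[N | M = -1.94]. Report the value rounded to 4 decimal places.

For a bivariate normal, E[N | M=x] = μ_N + ρ·(σ_N/σ_M)·(x − μ_M).
E[N | M=-1.94] = 10.49 + (0.53)·(4.94/1.57)·(-1.94 − (-2.98)) = 10.49 + (1.6676)·(1.04) = 12.2243.

12.2243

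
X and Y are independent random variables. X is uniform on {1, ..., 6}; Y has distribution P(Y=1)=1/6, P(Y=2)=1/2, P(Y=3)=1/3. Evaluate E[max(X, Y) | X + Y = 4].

P(X + Y = 4) = 1/6.
Summing max(X,Y)·P(x,y) over outcomes with X + Y = 4 gives 5/12.
E[max(X, Y) | X + Y = 4] = (5/12) / (1/6) = 5/2.

5/2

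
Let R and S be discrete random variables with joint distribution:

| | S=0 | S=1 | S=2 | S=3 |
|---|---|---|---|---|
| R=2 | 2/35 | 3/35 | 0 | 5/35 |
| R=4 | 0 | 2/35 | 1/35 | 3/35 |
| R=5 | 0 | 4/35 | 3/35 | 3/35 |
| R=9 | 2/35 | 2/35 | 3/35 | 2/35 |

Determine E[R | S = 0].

11/2

P(S = 0) = 4/35.
Summing R·P(R=x,S=y) over the conditioning event gives 22/35.
E[R | S = 0] = (22/35) / (4/35) = 11/2.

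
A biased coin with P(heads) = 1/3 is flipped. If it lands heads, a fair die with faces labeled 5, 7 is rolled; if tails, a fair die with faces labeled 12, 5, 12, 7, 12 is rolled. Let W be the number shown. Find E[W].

42/5

E[W | heads] = (5+7)/2 = 6.
E[W | tails] = (12+5+12+7+12)/5 = 48/5.
By the law of total expectation,
E[W] = (1/3)·(6) + (2/3)·(48/5) = 42/5.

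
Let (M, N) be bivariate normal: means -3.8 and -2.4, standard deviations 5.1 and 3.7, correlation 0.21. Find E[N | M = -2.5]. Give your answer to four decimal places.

-2.2019

For a bivariate normal, E[N | M=x] = μ_N + ρ·(σ_N/σ_M)·(x − μ_M).
E[N | M=-2.5] = -2.4 + (0.21)·(3.7/5.1)·(-2.5 − (-3.8)) = -2.4 + (0.15235)·(1.3) = -2.2019.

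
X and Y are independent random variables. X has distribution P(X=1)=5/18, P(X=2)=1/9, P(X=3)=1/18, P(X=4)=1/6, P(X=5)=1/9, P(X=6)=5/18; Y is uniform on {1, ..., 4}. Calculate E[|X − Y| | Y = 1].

23/9

P(Y = 1) = 1/4.
Summing |X−Y|·P(x,y) over outcomes with Y = 1 gives 23/36.
E[|X − Y| | Y = 1] = (23/36) / (1/4) = 23/9.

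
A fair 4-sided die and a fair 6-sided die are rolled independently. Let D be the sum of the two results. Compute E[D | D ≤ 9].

P(D ≤ 9) = 23/24.
Σ over the event: 2·1/24 + 3·1/12 + 4·1/8 + 5·1/6 + 6·1/6 + 7·1/6 + 8·1/8 + 9·1/12 = 67/12.
E[D | D ≤ 9] = (67/12) / (23/24) = 134/23.

134/23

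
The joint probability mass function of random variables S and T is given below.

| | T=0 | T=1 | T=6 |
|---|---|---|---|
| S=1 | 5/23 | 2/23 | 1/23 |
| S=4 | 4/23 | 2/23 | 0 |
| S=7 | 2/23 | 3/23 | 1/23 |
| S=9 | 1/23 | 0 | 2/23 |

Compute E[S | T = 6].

13/2

P(T = 6) = 4/23.
Σ S·P over the event = 1·(1/23) + 7·(1/23) + 9·(2/23) = 26/23.
E[S | T = 6] = (26/23) / (4/23) = 13/2.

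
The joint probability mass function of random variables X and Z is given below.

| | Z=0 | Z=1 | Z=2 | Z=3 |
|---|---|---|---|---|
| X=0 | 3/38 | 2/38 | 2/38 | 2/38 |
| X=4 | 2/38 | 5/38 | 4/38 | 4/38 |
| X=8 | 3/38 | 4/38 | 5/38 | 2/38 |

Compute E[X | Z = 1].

52/11

P(Z = 1) = 11/38.
Summing X·P(X=x,Z=y) over the conditioning event gives 26/19.
E[X | Z = 1] = (26/19) / (11/38) = 52/11.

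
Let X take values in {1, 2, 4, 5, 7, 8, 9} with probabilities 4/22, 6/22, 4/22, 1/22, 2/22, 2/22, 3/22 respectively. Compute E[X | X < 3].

8/5

P(X < 3) = 5/11.
Σ over the event: 1·2/11 + 2·3/11 = 8/11.
E[X | X < 3] = (8/11) / (5/11) = 8/5.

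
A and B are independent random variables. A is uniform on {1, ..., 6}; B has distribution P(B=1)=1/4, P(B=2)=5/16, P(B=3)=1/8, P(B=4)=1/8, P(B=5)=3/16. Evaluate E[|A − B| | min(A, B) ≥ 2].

97/60

P(min(A, B) ≥ 2) = 5/8.
Summing |A−B|·P(x,y) over outcomes with min(A, B) ≥ 2 gives 97/96.
E[|A − B| | min(A, B) ≥ 2] = (97/96) / (5/8) = 97/60.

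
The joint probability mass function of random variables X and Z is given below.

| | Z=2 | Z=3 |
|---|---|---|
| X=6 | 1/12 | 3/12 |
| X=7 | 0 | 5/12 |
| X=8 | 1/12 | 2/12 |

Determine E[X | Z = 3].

P(Z = 3) = 5/6.
Σ X·P over the event = 6·(3/12) + 7·(5/12) + 8·(2/12) = 23/4.
E[X | Z = 3] = (23/4) / (5/6) = 69/10.

69/10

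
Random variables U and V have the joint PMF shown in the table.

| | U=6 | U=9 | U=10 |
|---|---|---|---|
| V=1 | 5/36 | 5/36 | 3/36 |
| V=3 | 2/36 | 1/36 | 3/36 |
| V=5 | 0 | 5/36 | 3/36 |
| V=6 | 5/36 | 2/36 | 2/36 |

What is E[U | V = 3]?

P(V = 3) = 1/6.
Σ U·P over the event = 6·(2/36) + 9·(1/36) + 10·(3/36) = 17/12.
E[U | V = 3] = (17/12) / (1/6) = 17/2.

17/2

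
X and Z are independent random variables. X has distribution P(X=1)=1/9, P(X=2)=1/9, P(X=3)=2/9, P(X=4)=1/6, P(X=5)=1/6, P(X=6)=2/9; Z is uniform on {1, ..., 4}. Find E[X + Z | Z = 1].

P(Z = 1) = 1/4.
Summing (X+Z)·P(x,y) over outcomes with Z = 1 gives 29/24.
E[X + Z | Z = 1] = (29/24) / (1/4) = 29/6.

29/6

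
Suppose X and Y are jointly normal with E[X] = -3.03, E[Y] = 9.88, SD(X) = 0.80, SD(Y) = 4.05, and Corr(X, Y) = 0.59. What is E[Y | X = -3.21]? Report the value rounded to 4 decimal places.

For a bivariate normal, E[Y | X=x] = μ_Y + ρ·(σ_Y/σ_X)·(x − μ_X).
E[Y | X=-3.21] = 9.88 + (0.59)·(4.05/0.80)·(-3.21 − (-3.03)) = 9.88 + (2.9869)·(-0.18) = 9.3424.

9.3424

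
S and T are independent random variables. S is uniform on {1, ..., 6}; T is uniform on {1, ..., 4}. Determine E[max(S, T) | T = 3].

Outcomes with T = 3: (1,3), (2,3), (3,3), (4,3), (5,3), (6,3), each with probability 1/24.
E[max(S, T) | T = 3] = (3 + 3 + 3 + 4 + 5 + 6) / 6 = 4.

4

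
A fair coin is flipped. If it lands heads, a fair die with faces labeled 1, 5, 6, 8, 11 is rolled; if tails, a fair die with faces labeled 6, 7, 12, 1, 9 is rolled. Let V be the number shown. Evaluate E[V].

33/5

E[V | heads] = (1+5+6+8+11)/5 = 31/5.
E[V | tails] = (6+7+12+1+9)/5 = 7.
E[V] = (1/2)·(31/5) + (1/2)·(7) = 33/5.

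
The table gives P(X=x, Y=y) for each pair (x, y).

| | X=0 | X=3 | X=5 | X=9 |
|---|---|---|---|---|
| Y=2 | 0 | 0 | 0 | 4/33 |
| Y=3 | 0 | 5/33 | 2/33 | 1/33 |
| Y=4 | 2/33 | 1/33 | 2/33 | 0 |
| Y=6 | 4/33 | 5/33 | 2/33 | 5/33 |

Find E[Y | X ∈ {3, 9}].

P(X ∈ {3, 9}) = 7/11.
Σ Y·P over the event = 3·(5/33) + 4·(1/33) + 6·(5/33) + 2·(4/33) + 3·(1/33) + 6·(5/33) = 30/11.
E[Y | X ∈ {3, 9}] = (30/11) / (7/11) = 30/7.

30/7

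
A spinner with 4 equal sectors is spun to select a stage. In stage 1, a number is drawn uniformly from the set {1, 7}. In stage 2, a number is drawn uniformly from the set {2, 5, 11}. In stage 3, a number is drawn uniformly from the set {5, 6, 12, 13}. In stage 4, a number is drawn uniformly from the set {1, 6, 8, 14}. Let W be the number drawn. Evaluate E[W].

E[W | stage 1] = (1+7)/2 = 4.
E[W | stage 2] = (2+5+11)/3 = 6.
E[W | stage 3] = (5+6+12+13)/4 = 9.
E[W | stage 4] = (1+6+8+14)/4 = 29/4.
E[W] = (1/4)·(4) + (1/4)·(6) + (1/4)·(9) + (1/4)·(29/4) = 105/16.

105/16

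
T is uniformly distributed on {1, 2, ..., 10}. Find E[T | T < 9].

9/2

Given T < 9, T is equally likely to be any of {1, 2, 3, 4, 5, 6, 7, 8}.
E[T | T < 9] = (1 + 2 + 3 + 4 + 5 + 6 + 7 + 8) / 8 = 9/2.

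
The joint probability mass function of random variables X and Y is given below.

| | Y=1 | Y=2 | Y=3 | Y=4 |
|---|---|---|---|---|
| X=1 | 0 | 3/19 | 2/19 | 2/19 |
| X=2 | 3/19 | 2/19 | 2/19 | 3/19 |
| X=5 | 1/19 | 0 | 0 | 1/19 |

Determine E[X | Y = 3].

P(Y = 3) = 4/19.
Summing X·P(X=x,Y=y) over the conditioning event gives 6/19.
E[X | Y = 3] = (6/19) / (4/19) = 3/2.

3/2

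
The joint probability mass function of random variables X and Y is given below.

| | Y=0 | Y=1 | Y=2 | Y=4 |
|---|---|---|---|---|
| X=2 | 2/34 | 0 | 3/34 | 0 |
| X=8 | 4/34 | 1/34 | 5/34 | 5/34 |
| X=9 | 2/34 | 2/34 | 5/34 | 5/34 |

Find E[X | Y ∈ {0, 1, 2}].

57/8

P(Y ∈ {0, 1, 2}) = 12/17.
Σ X·P over the event = 2·(2/34) + 2·(3/34) + 8·(4/34) + 8·(1/34) + 8·(5/34) + 9·(2/34) + 9·(2/34) + 9·(5/34) = 171/34.
E[X | Y ∈ {0, 1, 2}] = (171/34) / (12/17) = 57/8.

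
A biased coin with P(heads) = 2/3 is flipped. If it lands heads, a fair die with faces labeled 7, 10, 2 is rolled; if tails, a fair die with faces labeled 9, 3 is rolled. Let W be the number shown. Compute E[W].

E[W | heads] = (7+10+2)/3 = 19/3.
E[W | tails] = (9+3)/2 = 6.
By the law of total expectation,
E[W] = (2/3)·(19/3) + (1/3)·(6) = 56/9.

56/9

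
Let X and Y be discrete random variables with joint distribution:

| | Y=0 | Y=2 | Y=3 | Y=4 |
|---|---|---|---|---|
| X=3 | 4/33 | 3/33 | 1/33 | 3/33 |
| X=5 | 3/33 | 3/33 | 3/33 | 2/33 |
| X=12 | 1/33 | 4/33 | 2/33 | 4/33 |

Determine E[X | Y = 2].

P(Y = 2) = 10/33.
Σ X·P over the event = 3·(3/33) + 5·(3/33) + 12·(4/33) = 24/11.
E[X | Y = 2] = (24/11) / (10/33) = 36/5.

36/5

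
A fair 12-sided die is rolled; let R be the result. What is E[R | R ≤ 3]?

Given R ≤ 3, R is equally likely to be any of {1, 2, 3}.
E[R | R ≤ 3] = (1 + 2 + 3) / 3 = 2.

2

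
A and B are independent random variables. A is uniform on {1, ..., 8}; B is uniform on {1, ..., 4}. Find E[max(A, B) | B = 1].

Outcomes with B = 1: (1,1), (2,1), (3,1), (4,1), (5,1), (6,1), (7,1), (8,1), each with probability 1/32.
E[max(A, B) | B = 1] = (1 + 2 + 3 + 4 + 5 + 6 + 7 + 8) / 8 = 9/2.

9/2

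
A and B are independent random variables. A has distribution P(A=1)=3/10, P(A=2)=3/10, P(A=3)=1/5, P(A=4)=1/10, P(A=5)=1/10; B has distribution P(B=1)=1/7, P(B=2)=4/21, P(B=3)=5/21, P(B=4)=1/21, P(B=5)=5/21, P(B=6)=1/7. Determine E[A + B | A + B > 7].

P(A + B > 7) = 8/35.
Summing (A+B)·P(x,y) over outcomes with A + B > 7 gives 421/210.
E[A + B | A + B > 7] = (421/210) / (8/35) = 421/48.

421/48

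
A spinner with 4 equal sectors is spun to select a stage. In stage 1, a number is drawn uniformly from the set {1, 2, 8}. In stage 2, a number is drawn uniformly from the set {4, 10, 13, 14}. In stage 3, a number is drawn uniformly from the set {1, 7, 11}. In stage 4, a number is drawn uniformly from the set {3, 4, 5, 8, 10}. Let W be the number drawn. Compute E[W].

E[W | stage 1] = (1+2+8)/3 = 11/3.
E[W | stage 2] = (4+10+13+14)/4 = 41/4.
E[W | stage 3] = (1+7+11)/3 = 19/3.
E[W | stage 4] = (3+4+5+8+10)/5 = 6.
By the law of total expectation,
E[W] = (1/4)·(11/3) + (1/4)·(41/4) + (1/4)·(19/3) + (1/4)·(6) = 105/16.

105/16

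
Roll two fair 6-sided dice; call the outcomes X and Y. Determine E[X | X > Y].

14/3

P(X > Y) = 5/12.
Summing X·P(x,y) over outcomes with X > Y gives 35/18.
E[X | X > Y] = (35/18) / (5/12) = 14/3.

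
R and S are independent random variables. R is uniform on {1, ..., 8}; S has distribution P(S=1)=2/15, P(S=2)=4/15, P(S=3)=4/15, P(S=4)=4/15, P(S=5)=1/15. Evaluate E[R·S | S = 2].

P(S = 2) = 4/15.
Summing RS·P(x,y) over outcomes with S = 2 gives 12/5.
E[R·S | S = 2] = (12/5) / (4/15) = 9.

9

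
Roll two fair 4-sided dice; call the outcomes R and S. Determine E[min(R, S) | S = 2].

7/4

P(S = 2) = 1/4.
Summing min(R,S)·P(x,y) over outcomes with S = 2 gives 7/16.
E[min(R, S) | S = 2] = (7/16) / (1/4) = 7/4.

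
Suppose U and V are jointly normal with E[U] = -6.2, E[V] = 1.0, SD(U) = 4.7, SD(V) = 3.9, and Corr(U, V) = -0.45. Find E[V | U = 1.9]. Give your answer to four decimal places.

-2.0246

The regression of V on U has slope ρ·σ_V/σ_U and passes through (μ_U, μ_V).
E[V | U=1.9] = 1.0 + (-0.45)·(3.9/4.7)·(1.9 − (-6.2)) = 1.0 + (-0.373404)·(8.1) = -2.0246.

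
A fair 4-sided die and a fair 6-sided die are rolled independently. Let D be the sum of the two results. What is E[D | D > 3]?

136/21

P(D > 3) = 7/8.
Σ over the event: 4·1/8 + 5·1/6 + 6·1/6 + 7·1/6 + 8·1/8 + 9·1/12 + 10·1/24 = 17/3.
E[D | D > 3] = (17/3) / (7/8) = 136/21.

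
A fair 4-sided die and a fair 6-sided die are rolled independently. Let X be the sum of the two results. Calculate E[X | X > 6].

8

P(X > 6) = 5/12.
Σ over the event: 7·1/6 + 8·1/8 + 9·1/12 + 10·1/24 = 10/3.
E[X | X > 6] = (10/3) / (5/12) = 8.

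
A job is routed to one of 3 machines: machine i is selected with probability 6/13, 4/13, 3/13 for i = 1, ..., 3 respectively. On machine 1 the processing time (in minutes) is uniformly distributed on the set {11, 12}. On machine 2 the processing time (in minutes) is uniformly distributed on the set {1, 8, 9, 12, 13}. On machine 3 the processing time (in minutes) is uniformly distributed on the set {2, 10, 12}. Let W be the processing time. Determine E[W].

49/5

E[W | machine 1] = (11+12)/2 = 23/2.
E[W | machine 2] = (1+8+9+12+13)/5 = 43/5.
E[W | machine 3] = (2+10+12)/3 = 8.
E[W] = (6/13)·(23/2) + (4/13)·(43/5) + (3/13)·(8) = 49/5.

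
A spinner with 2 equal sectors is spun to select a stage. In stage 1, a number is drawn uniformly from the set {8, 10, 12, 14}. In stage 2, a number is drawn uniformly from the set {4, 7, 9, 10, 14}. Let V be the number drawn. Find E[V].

E[V | stage 1] = (8+10+12+14)/4 = 11.
E[V | stage 2] = (4+7+9+10+14)/5 = 44/5.
By the law of total expectation,
E[V] = (1/2)·(11) + (1/2)·(44/5) = 99/10.

99/10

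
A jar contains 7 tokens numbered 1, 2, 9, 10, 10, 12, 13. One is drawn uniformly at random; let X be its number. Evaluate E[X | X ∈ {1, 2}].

P(X ∈ {1, 2}) = 2/7.
Σ over the event: 1·1/7 + 2·1/7 = 3/7.
E[X | X ∈ {1, 2}] = (3/7) / (2/7) = 3/2.

3/2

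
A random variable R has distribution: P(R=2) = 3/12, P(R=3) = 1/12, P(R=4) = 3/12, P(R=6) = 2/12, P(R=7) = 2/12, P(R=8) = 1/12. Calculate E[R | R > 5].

P(R > 5) = 5/12.
Σ over the event: 6·1/6 + 7·1/6 + 8·1/12 = 17/6.
E[R | R > 5] = (17/6) / (5/12) = 34/5.

34/5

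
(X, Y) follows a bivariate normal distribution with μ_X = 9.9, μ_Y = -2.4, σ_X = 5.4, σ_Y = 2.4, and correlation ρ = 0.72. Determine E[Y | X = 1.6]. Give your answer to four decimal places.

For a bivariate normal, E[Y | X=x] = μ_Y + ρ·(σ_Y/σ_X)·(x − μ_X).
E[Y | X=1.6] = -2.4 + (0.72)·(2.4/5.4)·(1.6 − (9.9)) = -2.4 + (0.32)·(-8.3) = -5.0560.

-5.0560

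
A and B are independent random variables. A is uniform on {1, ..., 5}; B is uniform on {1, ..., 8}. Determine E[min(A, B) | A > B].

2

Outcomes with A > B: (2,1), (3,1), (3,2), (4,1), (4,2), (4,3), (5,1), (5,2), (5,3), (5,4), each with probability 1/40.
E[min(A, B) | A > B] = (1 + 1 + 2 + 1 + 2 + 3 + 1 + 2 + 3 + 4) / 10 = 2.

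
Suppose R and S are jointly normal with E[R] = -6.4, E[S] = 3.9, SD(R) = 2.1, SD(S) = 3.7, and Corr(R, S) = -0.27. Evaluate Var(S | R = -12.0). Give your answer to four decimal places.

12.6920

For a bivariate normal, Var(S | R=x) = σ_S²(1 − ρ²).
Var(S | R=-12.0) = (3.7)²·(1 − (-0.27)²) = 13.69·0.9271 = 12.6920.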